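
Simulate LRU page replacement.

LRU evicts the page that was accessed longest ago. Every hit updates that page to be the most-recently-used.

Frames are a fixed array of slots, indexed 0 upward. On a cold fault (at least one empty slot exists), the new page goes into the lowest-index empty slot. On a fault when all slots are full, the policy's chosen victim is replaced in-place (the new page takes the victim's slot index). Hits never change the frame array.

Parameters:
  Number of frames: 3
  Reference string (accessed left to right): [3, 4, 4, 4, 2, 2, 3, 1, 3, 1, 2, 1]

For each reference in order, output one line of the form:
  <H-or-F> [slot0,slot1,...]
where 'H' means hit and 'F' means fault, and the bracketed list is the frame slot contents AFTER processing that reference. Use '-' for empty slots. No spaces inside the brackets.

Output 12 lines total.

F [3,-,-]
F [3,4,-]
H [3,4,-]
H [3,4,-]
F [3,4,2]
H [3,4,2]
H [3,4,2]
F [3,1,2]
H [3,1,2]
H [3,1,2]
H [3,1,2]
H [3,1,2]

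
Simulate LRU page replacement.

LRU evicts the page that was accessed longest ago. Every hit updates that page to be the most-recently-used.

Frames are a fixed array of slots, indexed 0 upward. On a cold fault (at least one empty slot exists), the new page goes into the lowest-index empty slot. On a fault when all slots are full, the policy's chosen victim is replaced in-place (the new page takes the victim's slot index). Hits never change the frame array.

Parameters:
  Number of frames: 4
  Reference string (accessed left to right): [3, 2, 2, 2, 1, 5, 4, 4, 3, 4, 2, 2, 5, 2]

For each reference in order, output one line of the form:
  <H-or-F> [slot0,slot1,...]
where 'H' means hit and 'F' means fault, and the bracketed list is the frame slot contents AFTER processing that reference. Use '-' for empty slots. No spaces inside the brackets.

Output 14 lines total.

F [3,-,-,-]
F [3,2,-,-]
H [3,2,-,-]
H [3,2,-,-]
F [3,2,1,-]
F [3,2,1,5]
F [4,2,1,5]
H [4,2,1,5]
F [4,3,1,5]
H [4,3,1,5]
F [4,3,2,5]
H [4,3,2,5]
H [4,3,2,5]
H [4,3,2,5]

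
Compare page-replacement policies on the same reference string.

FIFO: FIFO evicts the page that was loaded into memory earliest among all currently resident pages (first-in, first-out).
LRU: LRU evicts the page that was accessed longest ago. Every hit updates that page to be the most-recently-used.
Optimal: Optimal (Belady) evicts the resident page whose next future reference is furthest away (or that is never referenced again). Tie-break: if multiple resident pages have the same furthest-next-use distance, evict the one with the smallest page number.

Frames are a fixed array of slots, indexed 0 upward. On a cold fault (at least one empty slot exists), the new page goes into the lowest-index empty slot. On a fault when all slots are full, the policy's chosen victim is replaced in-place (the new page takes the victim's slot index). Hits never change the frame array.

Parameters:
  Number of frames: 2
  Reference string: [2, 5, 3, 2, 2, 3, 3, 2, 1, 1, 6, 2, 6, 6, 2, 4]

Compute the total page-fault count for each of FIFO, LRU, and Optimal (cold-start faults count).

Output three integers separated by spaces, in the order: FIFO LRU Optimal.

--- FIFO ---
  step 0: ref 2 -> FAULT, frames=[2,-] (faults so far: 1)
  step 1: ref 5 -> FAULT, frames=[2,5] (faults so far: 2)
  step 2: ref 3 -> FAULT, evict 2, frames=[3,5] (faults so far: 3)
  step 3: ref 2 -> FAULT, evict 5, frames=[3,2] (faults so far: 4)
  step 4: ref 2 -> HIT, frames=[3,2] (faults so far: 4)
  step 5: ref 3 -> HIT, frames=[3,2] (faults so far: 4)
  step 6: ref 3 -> HIT, frames=[3,2] (faults so far: 4)
  step 7: ref 2 -> HIT, frames=[3,2] (faults so far: 4)
  step 8: ref 1 -> FAULT, evict 3, frames=[1,2] (faults so far: 5)
  step 9: ref 1 -> HIT, frames=[1,2] (faults so far: 5)
  step 10: ref 6 -> FAULT, evict 2, frames=[1,6] (faults so far: 6)
  step 11: ref 2 -> FAULT, evict 1, frames=[2,6] (faults so far: 7)
  step 12: ref 6 -> HIT, frames=[2,6] (faults so far: 7)
  step 13: ref 6 -> HIT, frames=[2,6] (faults so far: 7)
  step 14: ref 2 -> HIT, frames=[2,6] (faults so far: 7)
  step 15: ref 4 -> FAULT, evict 6, frames=[2,4] (faults so far: 8)
  FIFO total faults: 8
--- LRU ---
  step 0: ref 2 -> FAULT, frames=[2,-] (faults so far: 1)
  step 1: ref 5 -> FAULT, frames=[2,5] (faults so far: 2)
  step 2: ref 3 -> FAULT, evict 2, frames=[3,5] (faults so far: 3)
  step 3: ref 2 -> FAULT, evict 5, frames=[3,2] (faults so far: 4)
  step 4: ref 2 -> HIT, frames=[3,2] (faults so far: 4)
  step 5: ref 3 -> HIT, frames=[3,2] (faults so far: 4)
  step 6: ref 3 -> HIT, frames=[3,2] (faults so far: 4)
  step 7: ref 2 -> HIT, frames=[3,2] (faults so far: 4)
  step 8: ref 1 -> FAULT, evict 3, frames=[1,2] (faults so far: 5)
  step 9: ref 1 -> HIT, frames=[1,2] (faults so far: 5)
  step 10: ref 6 -> FAULT, evict 2, frames=[1,6] (faults so far: 6)
  step 11: ref 2 -> FAULT, evict 1, frames=[2,6] (faults so far: 7)
  step 12: ref 6 -> HIT, frames=[2,6] (faults so far: 7)
  step 13: ref 6 -> HIT, frames=[2,6] (faults so far: 7)
  step 14: ref 2 -> HIT, frames=[2,6] (faults so far: 7)
  step 15: ref 4 -> FAULT, evict 6, frames=[2,4] (faults so far: 8)
  LRU total faults: 8
--- Optimal ---
  step 0: ref 2 -> FAULT, frames=[2,-] (faults so far: 1)
  step 1: ref 5 -> FAULT, frames=[2,5] (faults so far: 2)
  step 2: ref 3 -> FAULT, evict 5, frames=[2,3] (faults so far: 3)
  step 3: ref 2 -> HIT, frames=[2,3] (faults so far: 3)
  step 4: ref 2 -> HIT, frames=[2,3] (faults so far: 3)
  step 5: ref 3 -> HIT, frames=[2,3] (faults so far: 3)
  step 6: ref 3 -> HIT, frames=[2,3] (faults so far: 3)
  step 7: ref 2 -> HIT, frames=[2,3] (faults so far: 3)
  step 8: ref 1 -> FAULT, evict 3, frames=[2,1] (faults so far: 4)
  step 9: ref 1 -> HIT, frames=[2,1] (faults so far: 4)
  step 10: ref 6 -> FAULT, evict 1, frames=[2,6] (faults so far: 5)
  step 11: ref 2 -> HIT, frames=[2,6] (faults so far: 5)
  step 12: ref 6 -> HIT, frames=[2,6] (faults so far: 5)
  step 13: ref 6 -> HIT, frames=[2,6] (faults so far: 5)
  step 14: ref 2 -> HIT, frames=[2,6] (faults so far: 5)
  step 15: ref 4 -> FAULT, evict 2, frames=[4,6] (faults so far: 6)
  Optimal total faults: 6

Answer: 8 8 6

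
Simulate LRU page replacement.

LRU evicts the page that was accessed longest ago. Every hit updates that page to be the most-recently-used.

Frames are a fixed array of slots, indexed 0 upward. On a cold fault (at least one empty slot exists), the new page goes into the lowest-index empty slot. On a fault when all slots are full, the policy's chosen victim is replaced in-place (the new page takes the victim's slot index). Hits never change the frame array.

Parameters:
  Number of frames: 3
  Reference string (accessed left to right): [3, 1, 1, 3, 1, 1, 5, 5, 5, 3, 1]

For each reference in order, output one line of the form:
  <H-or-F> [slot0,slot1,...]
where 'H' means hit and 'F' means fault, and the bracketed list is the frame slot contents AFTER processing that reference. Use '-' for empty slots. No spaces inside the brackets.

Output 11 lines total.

F [3,-,-]
F [3,1,-]
H [3,1,-]
H [3,1,-]
H [3,1,-]
H [3,1,-]
F [3,1,5]
H [3,1,5]
H [3,1,5]
H [3,1,5]
H [3,1,5]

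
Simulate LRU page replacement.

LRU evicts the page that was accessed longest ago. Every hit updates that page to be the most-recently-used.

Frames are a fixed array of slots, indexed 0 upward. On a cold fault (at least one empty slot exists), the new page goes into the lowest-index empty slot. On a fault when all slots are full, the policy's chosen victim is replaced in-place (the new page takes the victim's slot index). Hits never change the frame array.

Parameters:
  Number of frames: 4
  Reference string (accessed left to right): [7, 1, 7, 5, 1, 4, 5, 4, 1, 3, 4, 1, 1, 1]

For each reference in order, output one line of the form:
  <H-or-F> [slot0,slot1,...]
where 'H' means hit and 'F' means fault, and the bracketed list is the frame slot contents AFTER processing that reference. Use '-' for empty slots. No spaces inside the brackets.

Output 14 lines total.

F [7,-,-,-]
F [7,1,-,-]
H [7,1,-,-]
F [7,1,5,-]
H [7,1,5,-]
F [7,1,5,4]
H [7,1,5,4]
H [7,1,5,4]
H [7,1,5,4]
F [3,1,5,4]
H [3,1,5,4]
H [3,1,5,4]
H [3,1,5,4]
H [3,1,5,4]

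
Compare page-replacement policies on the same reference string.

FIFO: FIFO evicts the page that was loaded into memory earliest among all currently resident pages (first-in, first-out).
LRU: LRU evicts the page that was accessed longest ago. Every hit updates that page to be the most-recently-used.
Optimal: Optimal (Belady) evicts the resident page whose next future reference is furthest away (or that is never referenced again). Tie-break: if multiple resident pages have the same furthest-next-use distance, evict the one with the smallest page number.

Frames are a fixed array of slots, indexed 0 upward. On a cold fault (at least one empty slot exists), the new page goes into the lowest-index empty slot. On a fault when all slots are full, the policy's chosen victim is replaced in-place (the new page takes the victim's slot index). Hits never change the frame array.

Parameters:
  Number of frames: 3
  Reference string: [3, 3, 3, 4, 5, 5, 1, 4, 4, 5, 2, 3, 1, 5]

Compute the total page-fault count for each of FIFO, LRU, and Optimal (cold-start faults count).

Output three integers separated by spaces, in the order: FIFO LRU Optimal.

--- FIFO ---
  step 0: ref 3 -> FAULT, frames=[3,-,-] (faults so far: 1)
  step 1: ref 3 -> HIT, frames=[3,-,-] (faults so far: 1)
  step 2: ref 3 -> HIT, frames=[3,-,-] (faults so far: 1)
  step 3: ref 4 -> FAULT, frames=[3,4,-] (faults so far: 2)
  step 4: ref 5 -> FAULT, frames=[3,4,5] (faults so far: 3)
  step 5: ref 5 -> HIT, frames=[3,4,5] (faults so far: 3)
  step 6: ref 1 -> FAULT, evict 3, frames=[1,4,5] (faults so far: 4)
  step 7: ref 4 -> HIT, frames=[1,4,5] (faults so far: 4)
  step 8: ref 4 -> HIT, frames=[1,4,5] (faults so far: 4)
  step 9: ref 5 -> HIT, frames=[1,4,5] (faults so far: 4)
  step 10: ref 2 -> FAULT, evict 4, frames=[1,2,5] (faults so far: 5)
  step 11: ref 3 -> FAULT, evict 5, frames=[1,2,3] (faults so far: 6)
  step 12: ref 1 -> HIT, frames=[1,2,3] (faults so far: 6)
  step 13: ref 5 -> FAULT, evict 1, frames=[5,2,3] (faults so far: 7)
  FIFO total faults: 7
--- LRU ---
  step 0: ref 3 -> FAULT, frames=[3,-,-] (faults so far: 1)
  step 1: ref 3 -> HIT, frames=[3,-,-] (faults so far: 1)
  step 2: ref 3 -> HIT, frames=[3,-,-] (faults so far: 1)
  step 3: ref 4 -> FAULT, frames=[3,4,-] (faults so far: 2)
  step 4: ref 5 -> FAULT, frames=[3,4,5] (faults so far: 3)
  step 5: ref 5 -> HIT, frames=[3,4,5] (faults so far: 3)
  step 6: ref 1 -> FAULT, evict 3, frames=[1,4,5] (faults so far: 4)
  step 7: ref 4 -> HIT, frames=[1,4,5] (faults so far: 4)
  step 8: ref 4 -> HIT, frames=[1,4,5] (faults so far: 4)
  step 9: ref 5 -> HIT, frames=[1,4,5] (faults so far: 4)
  step 10: ref 2 -> FAULT, evict 1, frames=[2,4,5] (faults so far: 5)
  step 11: ref 3 -> FAULT, evict 4, frames=[2,3,5] (faults so far: 6)
  step 12: ref 1 -> FAULT, evict 5, frames=[2,3,1] (faults so far: 7)
  step 13: ref 5 -> FAULT, evict 2, frames=[5,3,1] (faults so far: 8)
  LRU total faults: 8
--- Optimal ---
  step 0: ref 3 -> FAULT, frames=[3,-,-] (faults so far: 1)
  step 1: ref 3 -> HIT, frames=[3,-,-] (faults so far: 1)
  step 2: ref 3 -> HIT, frames=[3,-,-] (faults so far: 1)
  step 3: ref 4 -> FAULT, frames=[3,4,-] (faults so far: 2)
  step 4: ref 5 -> FAULT, frames=[3,4,5] (faults so far: 3)
  step 5: ref 5 -> HIT, frames=[3,4,5] (faults so far: 3)
  step 6: ref 1 -> FAULT, evict 3, frames=[1,4,5] (faults so far: 4)
  step 7: ref 4 -> HIT, frames=[1,4,5] (faults so far: 4)
  step 8: ref 4 -> HIT, frames=[1,4,5] (faults so far: 4)
  step 9: ref 5 -> HIT, frames=[1,4,5] (faults so far: 4)
  step 10: ref 2 -> FAULT, evict 4, frames=[1,2,5] (faults so far: 5)
  step 11: ref 3 -> FAULT, evict 2, frames=[1,3,5] (faults so far: 6)
  step 12: ref 1 -> HIT, frames=[1,3,5] (faults so far: 6)
  step 13: ref 5 -> HIT, frames=[1,3,5] (faults so far: 6)
  Optimal total faults: 6

Answer: 7 8 6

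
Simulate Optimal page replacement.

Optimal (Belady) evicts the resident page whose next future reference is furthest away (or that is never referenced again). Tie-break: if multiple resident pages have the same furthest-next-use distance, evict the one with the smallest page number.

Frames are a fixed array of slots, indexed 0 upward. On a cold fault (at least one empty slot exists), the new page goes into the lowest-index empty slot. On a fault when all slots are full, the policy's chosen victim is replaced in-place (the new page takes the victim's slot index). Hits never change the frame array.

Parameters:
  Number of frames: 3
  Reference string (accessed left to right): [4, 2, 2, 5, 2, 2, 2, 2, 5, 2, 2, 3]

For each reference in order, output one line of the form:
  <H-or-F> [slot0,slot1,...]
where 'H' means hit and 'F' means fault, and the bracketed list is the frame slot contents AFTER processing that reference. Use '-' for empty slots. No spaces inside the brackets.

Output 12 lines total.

F [4,-,-]
F [4,2,-]
H [4,2,-]
F [4,2,5]
H [4,2,5]
H [4,2,5]
H [4,2,5]
H [4,2,5]
H [4,2,5]
H [4,2,5]
H [4,2,5]
F [4,3,5]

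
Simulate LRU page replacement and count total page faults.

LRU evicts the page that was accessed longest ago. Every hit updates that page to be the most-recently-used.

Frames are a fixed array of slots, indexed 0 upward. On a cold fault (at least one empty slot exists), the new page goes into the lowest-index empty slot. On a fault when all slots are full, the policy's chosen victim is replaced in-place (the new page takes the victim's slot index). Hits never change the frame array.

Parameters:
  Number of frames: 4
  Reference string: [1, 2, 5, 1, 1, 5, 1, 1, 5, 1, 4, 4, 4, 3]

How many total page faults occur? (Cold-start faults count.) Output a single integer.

Answer: 5

Derivation:
Step 0: ref 1 → FAULT, frames=[1,-,-,-]
Step 1: ref 2 → FAULT, frames=[1,2,-,-]
Step 2: ref 5 → FAULT, frames=[1,2,5,-]
Step 3: ref 1 → HIT, frames=[1,2,5,-]
Step 4: ref 1 → HIT, frames=[1,2,5,-]
Step 5: ref 5 → HIT, frames=[1,2,5,-]
Step 6: ref 1 → HIT, frames=[1,2,5,-]
Step 7: ref 1 → HIT, frames=[1,2,5,-]
Step 8: ref 5 → HIT, frames=[1,2,5,-]
Step 9: ref 1 → HIT, frames=[1,2,5,-]
Step 10: ref 4 → FAULT, frames=[1,2,5,4]
Step 11: ref 4 → HIT, frames=[1,2,5,4]
Step 12: ref 4 → HIT, frames=[1,2,5,4]
Step 13: ref 3 → FAULT (evict 2), frames=[1,3,5,4]
Total faults: 5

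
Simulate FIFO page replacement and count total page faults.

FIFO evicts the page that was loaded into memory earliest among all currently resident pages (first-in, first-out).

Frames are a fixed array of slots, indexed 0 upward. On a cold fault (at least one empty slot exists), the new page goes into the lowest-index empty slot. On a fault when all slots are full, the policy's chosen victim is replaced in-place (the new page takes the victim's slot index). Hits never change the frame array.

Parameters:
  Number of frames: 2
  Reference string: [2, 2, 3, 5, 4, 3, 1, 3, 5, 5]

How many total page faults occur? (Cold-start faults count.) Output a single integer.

Step 0: ref 2 → FAULT, frames=[2,-]
Step 1: ref 2 → HIT, frames=[2,-]
Step 2: ref 3 → FAULT, frames=[2,3]
Step 3: ref 5 → FAULT (evict 2), frames=[5,3]
Step 4: ref 4 → FAULT (evict 3), frames=[5,4]
Step 5: ref 3 → FAULT (evict 5), frames=[3,4]
Step 6: ref 1 → FAULT (evict 4), frames=[3,1]
Step 7: ref 3 → HIT, frames=[3,1]
Step 8: ref 5 → FAULT (evict 3), frames=[5,1]
Step 9: ref 5 → HIT, frames=[5,1]
Total faults: 7

Answer: 7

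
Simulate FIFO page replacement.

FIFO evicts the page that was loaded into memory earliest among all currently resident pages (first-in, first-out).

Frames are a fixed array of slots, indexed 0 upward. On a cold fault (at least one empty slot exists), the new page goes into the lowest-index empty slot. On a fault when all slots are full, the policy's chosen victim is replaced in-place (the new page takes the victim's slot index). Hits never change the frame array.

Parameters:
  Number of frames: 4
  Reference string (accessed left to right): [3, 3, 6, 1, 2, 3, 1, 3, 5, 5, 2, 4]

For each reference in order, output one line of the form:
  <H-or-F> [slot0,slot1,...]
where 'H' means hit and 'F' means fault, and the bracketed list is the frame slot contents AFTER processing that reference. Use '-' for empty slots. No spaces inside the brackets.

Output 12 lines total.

F [3,-,-,-]
H [3,-,-,-]
F [3,6,-,-]
F [3,6,1,-]
F [3,6,1,2]
H [3,6,1,2]
H [3,6,1,2]
H [3,6,1,2]
F [5,6,1,2]
H [5,6,1,2]
H [5,6,1,2]
F [5,4,1,2]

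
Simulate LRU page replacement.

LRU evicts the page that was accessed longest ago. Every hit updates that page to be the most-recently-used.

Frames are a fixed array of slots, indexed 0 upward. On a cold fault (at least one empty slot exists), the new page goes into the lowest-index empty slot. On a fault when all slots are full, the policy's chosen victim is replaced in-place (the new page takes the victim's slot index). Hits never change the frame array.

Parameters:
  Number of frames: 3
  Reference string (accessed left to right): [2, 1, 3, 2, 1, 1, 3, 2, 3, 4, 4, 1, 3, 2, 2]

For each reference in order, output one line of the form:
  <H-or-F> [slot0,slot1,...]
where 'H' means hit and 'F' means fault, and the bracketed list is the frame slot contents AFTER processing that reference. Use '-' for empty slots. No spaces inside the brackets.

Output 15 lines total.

F [2,-,-]
F [2,1,-]
F [2,1,3]
H [2,1,3]
H [2,1,3]
H [2,1,3]
H [2,1,3]
H [2,1,3]
H [2,1,3]
F [2,4,3]
H [2,4,3]
F [1,4,3]
H [1,4,3]
F [1,2,3]
H [1,2,3]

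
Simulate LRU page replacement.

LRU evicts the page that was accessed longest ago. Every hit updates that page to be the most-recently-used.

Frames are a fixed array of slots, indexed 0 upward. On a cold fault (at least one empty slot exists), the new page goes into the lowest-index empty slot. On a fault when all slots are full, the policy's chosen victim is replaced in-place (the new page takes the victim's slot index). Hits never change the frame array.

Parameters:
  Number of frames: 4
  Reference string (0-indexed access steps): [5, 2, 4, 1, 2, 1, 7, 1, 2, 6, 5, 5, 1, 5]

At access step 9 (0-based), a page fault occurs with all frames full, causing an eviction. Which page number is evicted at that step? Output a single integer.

Step 0: ref 5 -> FAULT, frames=[5,-,-,-]
Step 1: ref 2 -> FAULT, frames=[5,2,-,-]
Step 2: ref 4 -> FAULT, frames=[5,2,4,-]
Step 3: ref 1 -> FAULT, frames=[5,2,4,1]
Step 4: ref 2 -> HIT, frames=[5,2,4,1]
Step 5: ref 1 -> HIT, frames=[5,2,4,1]
Step 6: ref 7 -> FAULT, evict 5, frames=[7,2,4,1]
Step 7: ref 1 -> HIT, frames=[7,2,4,1]
Step 8: ref 2 -> HIT, frames=[7,2,4,1]
Step 9: ref 6 -> FAULT, evict 4, frames=[7,2,6,1]
At step 9: evicted page 4

Answer: 4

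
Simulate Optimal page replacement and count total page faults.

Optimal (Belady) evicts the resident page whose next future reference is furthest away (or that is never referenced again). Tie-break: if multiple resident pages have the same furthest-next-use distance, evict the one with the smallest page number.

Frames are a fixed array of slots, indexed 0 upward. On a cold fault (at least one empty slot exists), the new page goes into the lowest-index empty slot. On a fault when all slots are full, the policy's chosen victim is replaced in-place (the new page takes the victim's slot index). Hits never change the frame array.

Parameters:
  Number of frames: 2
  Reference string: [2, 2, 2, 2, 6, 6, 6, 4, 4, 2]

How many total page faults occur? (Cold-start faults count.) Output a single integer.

Step 0: ref 2 → FAULT, frames=[2,-]
Step 1: ref 2 → HIT, frames=[2,-]
Step 2: ref 2 → HIT, frames=[2,-]
Step 3: ref 2 → HIT, frames=[2,-]
Step 4: ref 6 → FAULT, frames=[2,6]
Step 5: ref 6 → HIT, frames=[2,6]
Step 6: ref 6 → HIT, frames=[2,6]
Step 7: ref 4 → FAULT (evict 6), frames=[2,4]
Step 8: ref 4 → HIT, frames=[2,4]
Step 9: ref 2 → HIT, frames=[2,4]
Total faults: 3

Answer: 3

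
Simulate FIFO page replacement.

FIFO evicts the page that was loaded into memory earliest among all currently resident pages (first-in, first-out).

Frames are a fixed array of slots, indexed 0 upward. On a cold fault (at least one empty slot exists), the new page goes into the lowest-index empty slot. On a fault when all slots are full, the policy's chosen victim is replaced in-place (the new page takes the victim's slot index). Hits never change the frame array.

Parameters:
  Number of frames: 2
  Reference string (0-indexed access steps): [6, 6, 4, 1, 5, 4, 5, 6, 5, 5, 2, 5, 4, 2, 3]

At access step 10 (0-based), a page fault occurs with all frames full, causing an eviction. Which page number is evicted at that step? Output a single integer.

Answer: 6

Derivation:
Step 0: ref 6 -> FAULT, frames=[6,-]
Step 1: ref 6 -> HIT, frames=[6,-]
Step 2: ref 4 -> FAULT, frames=[6,4]
Step 3: ref 1 -> FAULT, evict 6, frames=[1,4]
Step 4: ref 5 -> FAULT, evict 4, frames=[1,5]
Step 5: ref 4 -> FAULT, evict 1, frames=[4,5]
Step 6: ref 5 -> HIT, frames=[4,5]
Step 7: ref 6 -> FAULT, evict 5, frames=[4,6]
Step 8: ref 5 -> FAULT, evict 4, frames=[5,6]
Step 9: ref 5 -> HIT, frames=[5,6]
Step 10: ref 2 -> FAULT, evict 6, frames=[5,2]
At step 10: evicted page 6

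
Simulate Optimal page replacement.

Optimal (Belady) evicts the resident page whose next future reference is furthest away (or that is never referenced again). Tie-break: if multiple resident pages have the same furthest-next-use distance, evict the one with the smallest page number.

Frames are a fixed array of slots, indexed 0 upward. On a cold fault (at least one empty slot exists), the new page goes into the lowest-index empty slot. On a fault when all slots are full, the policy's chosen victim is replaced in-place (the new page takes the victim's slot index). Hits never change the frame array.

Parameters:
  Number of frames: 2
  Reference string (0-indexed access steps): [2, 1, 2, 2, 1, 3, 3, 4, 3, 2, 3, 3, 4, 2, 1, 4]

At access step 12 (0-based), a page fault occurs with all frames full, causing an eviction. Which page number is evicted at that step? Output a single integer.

Step 0: ref 2 -> FAULT, frames=[2,-]
Step 1: ref 1 -> FAULT, frames=[2,1]
Step 2: ref 2 -> HIT, frames=[2,1]
Step 3: ref 2 -> HIT, frames=[2,1]
Step 4: ref 1 -> HIT, frames=[2,1]
Step 5: ref 3 -> FAULT, evict 1, frames=[2,3]
Step 6: ref 3 -> HIT, frames=[2,3]
Step 7: ref 4 -> FAULT, evict 2, frames=[4,3]
Step 8: ref 3 -> HIT, frames=[4,3]
Step 9: ref 2 -> FAULT, evict 4, frames=[2,3]
Step 10: ref 3 -> HIT, frames=[2,3]
Step 11: ref 3 -> HIT, frames=[2,3]
Step 12: ref 4 -> FAULT, evict 3, frames=[2,4]
At step 12: evicted page 3

Answer: 3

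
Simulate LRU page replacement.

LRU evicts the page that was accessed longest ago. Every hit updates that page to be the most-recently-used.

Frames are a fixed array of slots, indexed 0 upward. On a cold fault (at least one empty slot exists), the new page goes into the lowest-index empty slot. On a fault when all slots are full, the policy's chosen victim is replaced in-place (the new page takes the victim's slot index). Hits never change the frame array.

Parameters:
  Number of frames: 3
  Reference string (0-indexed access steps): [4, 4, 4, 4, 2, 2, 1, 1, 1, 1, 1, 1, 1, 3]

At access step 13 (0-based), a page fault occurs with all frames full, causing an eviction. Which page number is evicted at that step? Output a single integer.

Answer: 4

Derivation:
Step 0: ref 4 -> FAULT, frames=[4,-,-]
Step 1: ref 4 -> HIT, frames=[4,-,-]
Step 2: ref 4 -> HIT, frames=[4,-,-]
Step 3: ref 4 -> HIT, frames=[4,-,-]
Step 4: ref 2 -> FAULT, frames=[4,2,-]
Step 5: ref 2 -> HIT, frames=[4,2,-]
Step 6: ref 1 -> FAULT, frames=[4,2,1]
Step 7: ref 1 -> HIT, frames=[4,2,1]
Step 8: ref 1 -> HIT, frames=[4,2,1]
Step 9: ref 1 -> HIT, frames=[4,2,1]
Step 10: ref 1 -> HIT, frames=[4,2,1]
Step 11: ref 1 -> HIT, frames=[4,2,1]
Step 12: ref 1 -> HIT, frames=[4,2,1]
Step 13: ref 3 -> FAULT, evict 4, frames=[3,2,1]
At step 13: evicted page 4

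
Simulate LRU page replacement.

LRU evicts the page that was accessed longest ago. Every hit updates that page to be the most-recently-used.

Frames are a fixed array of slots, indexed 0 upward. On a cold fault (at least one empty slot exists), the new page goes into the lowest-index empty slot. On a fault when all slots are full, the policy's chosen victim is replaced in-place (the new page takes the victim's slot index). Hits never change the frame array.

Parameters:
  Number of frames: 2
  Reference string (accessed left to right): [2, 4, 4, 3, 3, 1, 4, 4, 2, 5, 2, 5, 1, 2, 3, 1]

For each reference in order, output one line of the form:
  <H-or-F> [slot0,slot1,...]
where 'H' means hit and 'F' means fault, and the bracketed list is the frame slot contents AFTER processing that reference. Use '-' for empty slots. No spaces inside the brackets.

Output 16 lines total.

F [2,-]
F [2,4]
H [2,4]
F [3,4]
H [3,4]
F [3,1]
F [4,1]
H [4,1]
F [4,2]
F [5,2]
H [5,2]
H [5,2]
F [5,1]
F [2,1]
F [2,3]
F [1,3]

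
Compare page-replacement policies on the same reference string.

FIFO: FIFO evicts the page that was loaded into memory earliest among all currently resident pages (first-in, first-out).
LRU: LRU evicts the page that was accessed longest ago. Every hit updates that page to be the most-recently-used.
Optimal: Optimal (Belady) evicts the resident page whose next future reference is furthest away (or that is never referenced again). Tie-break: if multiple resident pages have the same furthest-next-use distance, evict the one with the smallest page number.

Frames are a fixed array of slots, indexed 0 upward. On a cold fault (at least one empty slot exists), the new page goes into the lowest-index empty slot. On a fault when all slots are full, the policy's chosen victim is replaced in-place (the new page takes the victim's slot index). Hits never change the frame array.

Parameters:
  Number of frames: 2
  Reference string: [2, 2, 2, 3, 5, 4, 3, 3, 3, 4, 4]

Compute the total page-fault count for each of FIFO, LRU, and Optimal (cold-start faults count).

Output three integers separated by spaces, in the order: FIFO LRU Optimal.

--- FIFO ---
  step 0: ref 2 -> FAULT, frames=[2,-] (faults so far: 1)
  step 1: ref 2 -> HIT, frames=[2,-] (faults so far: 1)
  step 2: ref 2 -> HIT, frames=[2,-] (faults so far: 1)
  step 3: ref 3 -> FAULT, frames=[2,3] (faults so far: 2)
  step 4: ref 5 -> FAULT, evict 2, frames=[5,3] (faults so far: 3)
  step 5: ref 4 -> FAULT, evict 3, frames=[5,4] (faults so far: 4)
  step 6: ref 3 -> FAULT, evict 5, frames=[3,4] (faults so far: 5)
  step 7: ref 3 -> HIT, frames=[3,4] (faults so far: 5)
  step 8: ref 3 -> HIT, frames=[3,4] (faults so far: 5)
  step 9: ref 4 -> HIT, frames=[3,4] (faults so far: 5)
  step 10: ref 4 -> HIT, frames=[3,4] (faults so far: 5)
  FIFO total faults: 5
--- LRU ---
  step 0: ref 2 -> FAULT, frames=[2,-] (faults so far: 1)
  step 1: ref 2 -> HIT, frames=[2,-] (faults so far: 1)
  step 2: ref 2 -> HIT, frames=[2,-] (faults so far: 1)
  step 3: ref 3 -> FAULT, frames=[2,3] (faults so far: 2)
  step 4: ref 5 -> FAULT, evict 2, frames=[5,3] (faults so far: 3)
  step 5: ref 4 -> FAULT, evict 3, frames=[5,4] (faults so far: 4)
  step 6: ref 3 -> FAULT, evict 5, frames=[3,4] (faults so far: 5)
  step 7: ref 3 -> HIT, frames=[3,4] (faults so far: 5)
  step 8: ref 3 -> HIT, frames=[3,4] (faults so far: 5)
  step 9: ref 4 -> HIT, frames=[3,4] (faults so far: 5)
  step 10: ref 4 -> HIT, frames=[3,4] (faults so far: 5)
  LRU total faults: 5
--- Optimal ---
  step 0: ref 2 -> FAULT, frames=[2,-] (faults so far: 1)
  step 1: ref 2 -> HIT, frames=[2,-] (faults so far: 1)
  step 2: ref 2 -> HIT, frames=[2,-] (faults so far: 1)
  step 3: ref 3 -> FAULT, frames=[2,3] (faults so far: 2)
  step 4: ref 5 -> FAULT, evict 2, frames=[5,3] (faults so far: 3)
  step 5: ref 4 -> FAULT, evict 5, frames=[4,3] (faults so far: 4)
  step 6: ref 3 -> HIT, frames=[4,3] (faults so far: 4)
  step 7: ref 3 -> HIT, frames=[4,3] (faults so far: 4)
  step 8: ref 3 -> HIT, frames=[4,3] (faults so far: 4)
  step 9: ref 4 -> HIT, frames=[4,3] (faults so far: 4)
  step 10: ref 4 -> HIT, frames=[4,3] (faults so far: 4)
  Optimal total faults: 4

Answer: 5 5 4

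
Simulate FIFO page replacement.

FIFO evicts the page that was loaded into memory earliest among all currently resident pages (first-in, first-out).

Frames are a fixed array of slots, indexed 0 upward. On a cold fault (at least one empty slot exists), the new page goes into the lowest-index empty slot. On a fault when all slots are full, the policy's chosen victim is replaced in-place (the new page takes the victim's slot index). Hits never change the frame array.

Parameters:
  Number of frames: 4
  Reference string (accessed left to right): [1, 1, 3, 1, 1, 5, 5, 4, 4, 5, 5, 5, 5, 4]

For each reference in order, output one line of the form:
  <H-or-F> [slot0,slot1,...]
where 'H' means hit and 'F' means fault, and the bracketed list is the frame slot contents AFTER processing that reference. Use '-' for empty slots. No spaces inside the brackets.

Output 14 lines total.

F [1,-,-,-]
H [1,-,-,-]
F [1,3,-,-]
H [1,3,-,-]
H [1,3,-,-]
F [1,3,5,-]
H [1,3,5,-]
F [1,3,5,4]
H [1,3,5,4]
H [1,3,5,4]
H [1,3,5,4]
H [1,3,5,4]
H [1,3,5,4]
H [1,3,5,4]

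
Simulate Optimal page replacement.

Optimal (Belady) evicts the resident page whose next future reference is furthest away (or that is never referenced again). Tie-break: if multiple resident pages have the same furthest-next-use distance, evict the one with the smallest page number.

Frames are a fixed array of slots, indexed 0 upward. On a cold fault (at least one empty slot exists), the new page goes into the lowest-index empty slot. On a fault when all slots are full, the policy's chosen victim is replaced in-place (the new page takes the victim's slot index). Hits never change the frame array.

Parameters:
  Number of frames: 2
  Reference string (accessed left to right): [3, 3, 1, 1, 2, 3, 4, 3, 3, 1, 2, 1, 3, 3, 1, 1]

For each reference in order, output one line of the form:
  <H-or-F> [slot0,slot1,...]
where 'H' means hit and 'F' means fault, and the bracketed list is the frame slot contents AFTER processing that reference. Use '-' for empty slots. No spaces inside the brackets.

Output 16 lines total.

F [3,-]
H [3,-]
F [3,1]
H [3,1]
F [3,2]
H [3,2]
F [3,4]
H [3,4]
H [3,4]
F [3,1]
F [2,1]
H [2,1]
F [3,1]
H [3,1]
H [3,1]
H [3,1]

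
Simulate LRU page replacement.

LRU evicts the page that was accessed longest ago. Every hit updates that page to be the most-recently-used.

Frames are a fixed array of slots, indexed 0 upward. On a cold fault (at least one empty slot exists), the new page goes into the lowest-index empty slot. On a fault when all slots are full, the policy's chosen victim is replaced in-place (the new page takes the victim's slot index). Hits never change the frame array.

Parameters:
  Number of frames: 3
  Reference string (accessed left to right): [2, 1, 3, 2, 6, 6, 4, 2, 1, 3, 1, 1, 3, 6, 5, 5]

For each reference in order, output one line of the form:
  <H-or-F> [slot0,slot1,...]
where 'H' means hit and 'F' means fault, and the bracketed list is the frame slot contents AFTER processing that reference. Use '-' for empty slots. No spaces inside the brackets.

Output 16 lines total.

F [2,-,-]
F [2,1,-]
F [2,1,3]
H [2,1,3]
F [2,6,3]
H [2,6,3]
F [2,6,4]
H [2,6,4]
F [2,1,4]
F [2,1,3]
H [2,1,3]
H [2,1,3]
H [2,1,3]
F [6,1,3]
F [6,5,3]
H [6,5,3]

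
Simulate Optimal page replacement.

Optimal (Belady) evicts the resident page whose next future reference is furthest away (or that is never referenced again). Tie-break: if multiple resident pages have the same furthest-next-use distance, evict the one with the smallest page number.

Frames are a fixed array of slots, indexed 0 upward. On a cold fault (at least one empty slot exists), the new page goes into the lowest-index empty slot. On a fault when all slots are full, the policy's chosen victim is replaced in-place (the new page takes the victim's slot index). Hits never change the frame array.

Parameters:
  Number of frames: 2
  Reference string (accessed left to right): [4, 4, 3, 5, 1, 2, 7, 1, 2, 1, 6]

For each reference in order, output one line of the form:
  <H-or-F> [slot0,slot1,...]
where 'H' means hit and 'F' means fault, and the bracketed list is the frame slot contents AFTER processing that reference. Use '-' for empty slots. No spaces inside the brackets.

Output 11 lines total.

F [4,-]
H [4,-]
F [4,3]
F [4,5]
F [1,5]
F [1,2]
F [1,7]
H [1,7]
F [1,2]
H [1,2]
F [6,2]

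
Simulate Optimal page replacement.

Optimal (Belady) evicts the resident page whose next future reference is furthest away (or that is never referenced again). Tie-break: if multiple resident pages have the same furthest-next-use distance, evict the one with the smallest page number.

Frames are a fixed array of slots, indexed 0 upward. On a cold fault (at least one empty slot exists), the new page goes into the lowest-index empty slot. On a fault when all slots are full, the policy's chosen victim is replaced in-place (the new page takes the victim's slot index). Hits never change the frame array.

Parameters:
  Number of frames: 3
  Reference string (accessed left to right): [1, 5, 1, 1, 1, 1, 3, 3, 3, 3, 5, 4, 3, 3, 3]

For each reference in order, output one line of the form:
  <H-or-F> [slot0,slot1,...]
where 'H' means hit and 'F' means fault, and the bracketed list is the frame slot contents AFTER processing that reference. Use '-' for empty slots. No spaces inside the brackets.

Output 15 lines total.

F [1,-,-]
F [1,5,-]
H [1,5,-]
H [1,5,-]
H [1,5,-]
H [1,5,-]
F [1,5,3]
H [1,5,3]
H [1,5,3]
H [1,5,3]
H [1,5,3]
F [4,5,3]
H [4,5,3]
H [4,5,3]
H [4,5,3]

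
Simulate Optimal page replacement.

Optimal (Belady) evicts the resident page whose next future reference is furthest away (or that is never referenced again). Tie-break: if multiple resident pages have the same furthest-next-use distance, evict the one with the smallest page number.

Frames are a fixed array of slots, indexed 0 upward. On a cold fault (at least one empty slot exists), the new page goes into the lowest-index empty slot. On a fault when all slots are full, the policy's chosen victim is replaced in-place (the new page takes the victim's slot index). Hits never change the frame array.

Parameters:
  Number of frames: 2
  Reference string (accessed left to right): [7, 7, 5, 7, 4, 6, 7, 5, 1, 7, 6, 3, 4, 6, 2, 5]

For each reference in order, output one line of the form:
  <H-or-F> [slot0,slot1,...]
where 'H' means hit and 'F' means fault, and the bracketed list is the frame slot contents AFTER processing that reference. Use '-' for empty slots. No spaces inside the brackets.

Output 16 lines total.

F [7,-]
H [7,-]
F [7,5]
H [7,5]
F [7,4]
F [7,6]
H [7,6]
F [7,5]
F [7,1]
H [7,1]
F [7,6]
F [3,6]
F [4,6]
H [4,6]
F [2,6]
F [5,6]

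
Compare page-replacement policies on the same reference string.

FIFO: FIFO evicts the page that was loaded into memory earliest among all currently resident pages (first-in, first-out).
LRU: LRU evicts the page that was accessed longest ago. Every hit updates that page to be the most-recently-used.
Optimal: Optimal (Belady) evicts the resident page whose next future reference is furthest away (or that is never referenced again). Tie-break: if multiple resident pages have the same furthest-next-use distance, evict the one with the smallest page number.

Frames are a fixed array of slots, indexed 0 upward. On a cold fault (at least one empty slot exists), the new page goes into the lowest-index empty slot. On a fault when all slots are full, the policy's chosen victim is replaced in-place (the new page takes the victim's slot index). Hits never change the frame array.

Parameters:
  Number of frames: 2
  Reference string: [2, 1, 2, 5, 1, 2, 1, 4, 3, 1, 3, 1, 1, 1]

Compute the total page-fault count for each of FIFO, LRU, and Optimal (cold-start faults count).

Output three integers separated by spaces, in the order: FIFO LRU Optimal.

--- FIFO ---
  step 0: ref 2 -> FAULT, frames=[2,-] (faults so far: 1)
  step 1: ref 1 -> FAULT, frames=[2,1] (faults so far: 2)
  step 2: ref 2 -> HIT, frames=[2,1] (faults so far: 2)
  step 3: ref 5 -> FAULT, evict 2, frames=[5,1] (faults so far: 3)
  step 4: ref 1 -> HIT, frames=[5,1] (faults so far: 3)
  step 5: ref 2 -> FAULT, evict 1, frames=[5,2] (faults so far: 4)
  step 6: ref 1 -> FAULT, evict 5, frames=[1,2] (faults so far: 5)
  step 7: ref 4 -> FAULT, evict 2, frames=[1,4] (faults so far: 6)
  step 8: ref 3 -> FAULT, evict 1, frames=[3,4] (faults so far: 7)
  step 9: ref 1 -> FAULT, evict 4, frames=[3,1] (faults so far: 8)
  step 10: ref 3 -> HIT, frames=[3,1] (faults so far: 8)
  step 11: ref 1 -> HIT, frames=[3,1] (faults so far: 8)
  step 12: ref 1 -> HIT, frames=[3,1] (faults so far: 8)
  step 13: ref 1 -> HIT, frames=[3,1] (faults so far: 8)
  FIFO total faults: 8
--- LRU ---
  step 0: ref 2 -> FAULT, frames=[2,-] (faults so far: 1)
  step 1: ref 1 -> FAULT, frames=[2,1] (faults so far: 2)
  step 2: ref 2 -> HIT, frames=[2,1] (faults so far: 2)
  step 3: ref 5 -> FAULT, evict 1, frames=[2,5] (faults so far: 3)
  step 4: ref 1 -> FAULT, evict 2, frames=[1,5] (faults so far: 4)
  step 5: ref 2 -> FAULT, evict 5, frames=[1,2] (faults so far: 5)
  step 6: ref 1 -> HIT, frames=[1,2] (faults so far: 5)
  step 7: ref 4 -> FAULT, evict 2, frames=[1,4] (faults so far: 6)
  step 8: ref 3 -> FAULT, evict 1, frames=[3,4] (faults so far: 7)
  step 9: ref 1 -> FAULT, evict 4, frames=[3,1] (faults so far: 8)
  step 10: ref 3 -> HIT, frames=[3,1] (faults so far: 8)
  step 11: ref 1 -> HIT, frames=[3,1] (faults so far: 8)
  step 12: ref 1 -> HIT, frames=[3,1] (faults so far: 8)
  step 13: ref 1 -> HIT, frames=[3,1] (faults so far: 8)
  LRU total faults: 8
--- Optimal ---
  step 0: ref 2 -> FAULT, frames=[2,-] (faults so far: 1)
  step 1: ref 1 -> FAULT, frames=[2,1] (faults so far: 2)
  step 2: ref 2 -> HIT, frames=[2,1] (faults so far: 2)
  step 3: ref 5 -> FAULT, evict 2, frames=[5,1] (faults so far: 3)
  step 4: ref 1 -> HIT, frames=[5,1] (faults so far: 3)
  step 5: ref 2 -> FAULT, evict 5, frames=[2,1] (faults so far: 4)
  step 6: ref 1 -> HIT, frames=[2,1] (faults so far: 4)
  step 7: ref 4 -> FAULT, evict 2, frames=[4,1] (faults so far: 5)
  step 8: ref 3 -> FAULT, evict 4, frames=[3,1] (faults so far: 6)
  step 9: ref 1 -> HIT, frames=[3,1] (faults so far: 6)
  step 10: ref 3 -> HIT, frames=[3,1] (faults so far: 6)
  step 11: ref 1 -> HIT, frames=[3,1] (faults so far: 6)
  step 12: ref 1 -> HIT, frames=[3,1] (faults so far: 6)
  step 13: ref 1 -> HIT, frames=[3,1] (faults so far: 6)
  Optimal total faults: 6

Answer: 8 8 6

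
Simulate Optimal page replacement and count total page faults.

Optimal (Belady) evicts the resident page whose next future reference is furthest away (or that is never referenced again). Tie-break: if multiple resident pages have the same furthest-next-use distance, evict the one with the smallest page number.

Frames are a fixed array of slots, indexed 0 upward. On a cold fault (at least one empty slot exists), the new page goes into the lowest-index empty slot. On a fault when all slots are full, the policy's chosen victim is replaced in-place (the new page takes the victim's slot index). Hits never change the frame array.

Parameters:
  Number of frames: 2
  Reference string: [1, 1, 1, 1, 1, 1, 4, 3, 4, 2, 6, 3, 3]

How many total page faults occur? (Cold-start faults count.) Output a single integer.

Answer: 5

Derivation:
Step 0: ref 1 → FAULT, frames=[1,-]
Step 1: ref 1 → HIT, frames=[1,-]
Step 2: ref 1 → HIT, frames=[1,-]
Step 3: ref 1 → HIT, frames=[1,-]
Step 4: ref 1 → HIT, frames=[1,-]
Step 5: ref 1 → HIT, frames=[1,-]
Step 6: ref 4 → FAULT, frames=[1,4]
Step 7: ref 3 → FAULT (evict 1), frames=[3,4]
Step 8: ref 4 → HIT, frames=[3,4]
Step 9: ref 2 → FAULT (evict 4), frames=[3,2]
Step 10: ref 6 → FAULT (evict 2), frames=[3,6]
Step 11: ref 3 → HIT, frames=[3,6]
Step 12: ref 3 → HIT, frames=[3,6]
Total faults: 5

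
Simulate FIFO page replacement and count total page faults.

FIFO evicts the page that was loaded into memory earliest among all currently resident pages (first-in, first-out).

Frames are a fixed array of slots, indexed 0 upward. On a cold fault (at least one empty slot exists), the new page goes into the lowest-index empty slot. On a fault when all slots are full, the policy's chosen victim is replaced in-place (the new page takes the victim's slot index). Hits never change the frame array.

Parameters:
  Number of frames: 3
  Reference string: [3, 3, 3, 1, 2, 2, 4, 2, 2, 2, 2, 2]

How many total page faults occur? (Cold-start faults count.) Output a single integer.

Step 0: ref 3 → FAULT, frames=[3,-,-]
Step 1: ref 3 → HIT, frames=[3,-,-]
Step 2: ref 3 → HIT, frames=[3,-,-]
Step 3: ref 1 → FAULT, frames=[3,1,-]
Step 4: ref 2 → FAULT, frames=[3,1,2]
Step 5: ref 2 → HIT, frames=[3,1,2]
Step 6: ref 4 → FAULT (evict 3), frames=[4,1,2]
Step 7: ref 2 → HIT, frames=[4,1,2]
Step 8: ref 2 → HIT, frames=[4,1,2]
Step 9: ref 2 → HIT, frames=[4,1,2]
Step 10: ref 2 → HIT, frames=[4,1,2]
Step 11: ref 2 → HIT, frames=[4,1,2]
Total faults: 4

Answer: 4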